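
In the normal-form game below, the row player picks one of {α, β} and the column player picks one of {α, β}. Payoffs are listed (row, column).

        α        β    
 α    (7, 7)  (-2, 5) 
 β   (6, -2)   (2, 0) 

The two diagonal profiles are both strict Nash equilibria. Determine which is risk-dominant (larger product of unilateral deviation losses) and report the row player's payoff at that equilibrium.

2

At both α: the row player loses 7 − 6 = 1 by deviating; the column player loses 7 − 5 = 2. Product = 1·2 = 2.
At both β: the row player loses 2 − (-2) = 4 by deviating; the column player loses 0 − (-2) = 2. Product = 4·2 = 8.
8 > 2, so both β is risk-dominant. The row player's payoff there is 2.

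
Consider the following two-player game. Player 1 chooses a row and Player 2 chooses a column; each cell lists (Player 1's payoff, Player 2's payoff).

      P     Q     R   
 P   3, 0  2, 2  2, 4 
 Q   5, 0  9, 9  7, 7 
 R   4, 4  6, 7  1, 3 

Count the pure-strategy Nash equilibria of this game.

Both Q: Player 1 gets 9 (best alternative 6); Player 2 gets 9 (best alternative 7). Neither deviates — NE.
Both R is not a NE: Player 1 would switch to Q (7 > 1).
No other cell survives both best-response checks, so there is 1 pure NE.

1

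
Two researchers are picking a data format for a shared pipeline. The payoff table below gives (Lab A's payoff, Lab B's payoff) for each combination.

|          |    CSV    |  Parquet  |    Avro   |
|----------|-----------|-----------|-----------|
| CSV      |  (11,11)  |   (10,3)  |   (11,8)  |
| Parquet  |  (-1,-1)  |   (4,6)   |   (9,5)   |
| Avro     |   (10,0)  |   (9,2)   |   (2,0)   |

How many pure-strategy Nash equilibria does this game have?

Both CSV: Lab A gets 11 (best alternative 10); Lab B gets 11 (best alternative 8). Neither deviates — NE.
Both Parquet is not a NE: Lab A would switch to CSV (10 > 4).
No other cell survives both best-response checks, so there is 1 pure NE.

1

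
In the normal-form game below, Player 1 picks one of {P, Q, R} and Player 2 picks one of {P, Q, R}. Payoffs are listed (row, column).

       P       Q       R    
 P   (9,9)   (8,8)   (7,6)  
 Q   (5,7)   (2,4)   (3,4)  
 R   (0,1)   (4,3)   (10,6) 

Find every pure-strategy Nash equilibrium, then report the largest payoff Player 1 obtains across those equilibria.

Both P is a pure NE (Player 1: 9 ≥ 5; Player 2: 9 ≥ 8). Player 1 gets 9.
Both R is a pure NE (Player 1: 10 ≥ 7; Player 2: 6 ≥ 3). Player 1 gets 10.
Every other cell has a profitable deviation for at least one player. Highest of {9, 10} is 10.

10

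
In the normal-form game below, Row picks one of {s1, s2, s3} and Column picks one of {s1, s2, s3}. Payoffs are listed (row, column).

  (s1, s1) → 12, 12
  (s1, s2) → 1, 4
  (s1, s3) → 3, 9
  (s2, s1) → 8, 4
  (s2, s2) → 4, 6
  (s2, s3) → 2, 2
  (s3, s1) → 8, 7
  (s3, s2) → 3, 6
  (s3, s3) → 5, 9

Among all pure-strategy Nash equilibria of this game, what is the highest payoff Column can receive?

12

Both s1 is a pure NE (Row: 12 ≥ 8; Column: 12 ≥ 9). Column gets 12.
Both s2 is a pure NE (Row: 4 ≥ 3; Column: 6 ≥ 4). Column gets 6.
Both s3 is a pure NE (Row: 5 ≥ 3; Column: 9 ≥ 7). Column gets 9.
Every other cell has a profitable deviation for at least one player. Highest of {12, 6, 9} is 12.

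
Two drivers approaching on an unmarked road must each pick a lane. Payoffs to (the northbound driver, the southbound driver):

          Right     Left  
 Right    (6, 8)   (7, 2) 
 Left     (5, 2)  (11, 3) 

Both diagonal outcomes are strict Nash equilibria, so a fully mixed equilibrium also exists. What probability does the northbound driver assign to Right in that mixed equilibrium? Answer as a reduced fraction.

1/7

The northbound driver's mix p on Right must make the southbound driver indifferent between Right and Left.
The southbound driver's payoff from Right: 8p + 2(1−p). From Left: 2p + 3(1−p).
Set equal: 6p = 1(1−p) → p = 1/7.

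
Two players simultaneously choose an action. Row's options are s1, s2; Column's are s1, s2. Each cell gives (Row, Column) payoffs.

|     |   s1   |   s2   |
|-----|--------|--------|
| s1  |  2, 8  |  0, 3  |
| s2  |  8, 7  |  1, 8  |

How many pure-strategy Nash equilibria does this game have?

1

Both s2: Row gets 1 (best alternative 0); Column gets 8 (best alternative 7). Neither deviates — NE.
Both s1 is not a NE: Row would switch to s2 (8 > 2).
No other cell survives both best-response checks, so there is 1 pure NE.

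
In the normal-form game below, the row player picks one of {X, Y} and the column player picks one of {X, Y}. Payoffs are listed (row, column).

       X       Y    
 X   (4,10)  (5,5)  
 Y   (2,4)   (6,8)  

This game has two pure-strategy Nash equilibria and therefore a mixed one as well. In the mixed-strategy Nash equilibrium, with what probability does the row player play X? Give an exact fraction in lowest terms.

The row player's mix p on X must make the column player indifferent between X and Y.
The column player's payoff from X: 10p + 4(1−p). From Y: 5p + 8(1−p).
Set equal: 5p = 4(1−p) → p = 4/9.

4/9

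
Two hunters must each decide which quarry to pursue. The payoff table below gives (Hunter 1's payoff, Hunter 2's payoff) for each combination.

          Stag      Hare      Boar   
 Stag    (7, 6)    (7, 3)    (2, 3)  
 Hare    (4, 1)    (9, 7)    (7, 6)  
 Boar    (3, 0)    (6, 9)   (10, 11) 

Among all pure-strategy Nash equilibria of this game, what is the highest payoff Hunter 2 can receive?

11

Both Stag is a pure NE (Hunter 1: 7 ≥ 4; Hunter 2: 6 ≥ 3). Hunter 2 gets 6.
Both Hare is a pure NE (Hunter 1: 9 ≥ 7; Hunter 2: 7 ≥ 6). Hunter 2 gets 7.
Both Boar is a pure NE (Hunter 1: 10 ≥ 7; Hunter 2: 11 ≥ 9). Hunter 2 gets 11.
Every other cell has a profitable deviation for at least one player. Highest of {6, 7, 11} is 11.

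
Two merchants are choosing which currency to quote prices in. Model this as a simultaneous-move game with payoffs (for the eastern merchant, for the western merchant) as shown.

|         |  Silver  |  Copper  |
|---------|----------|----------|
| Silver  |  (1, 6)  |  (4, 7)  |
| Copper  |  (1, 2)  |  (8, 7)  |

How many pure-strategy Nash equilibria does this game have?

Both Copper: the eastern merchant gets 8 (best alternative 4); the western merchant gets 7 (best alternative 2). Neither deviates — NE.
Both Silver is not a NE: the western merchant would switch to Copper (7 > 6).
No other cell survives both best-response checks, so there is 1 pure NE.

1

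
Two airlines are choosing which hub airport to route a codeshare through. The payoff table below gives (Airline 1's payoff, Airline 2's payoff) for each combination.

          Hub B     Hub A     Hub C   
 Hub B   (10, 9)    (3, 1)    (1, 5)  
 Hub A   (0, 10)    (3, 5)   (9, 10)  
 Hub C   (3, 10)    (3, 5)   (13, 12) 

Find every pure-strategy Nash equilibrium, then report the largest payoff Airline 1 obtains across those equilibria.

13

Both Hub B is a pure NE (Airline 1: 10 ≥ 3; Airline 2: 9 ≥ 5). Airline 1 gets 10.
Both Hub C is a pure NE (Airline 1: 13 ≥ 9; Airline 2: 12 ≥ 10). Airline 1 gets 13.
Every other cell has a profitable deviation for at least one player. Highest of {10, 13} is 13.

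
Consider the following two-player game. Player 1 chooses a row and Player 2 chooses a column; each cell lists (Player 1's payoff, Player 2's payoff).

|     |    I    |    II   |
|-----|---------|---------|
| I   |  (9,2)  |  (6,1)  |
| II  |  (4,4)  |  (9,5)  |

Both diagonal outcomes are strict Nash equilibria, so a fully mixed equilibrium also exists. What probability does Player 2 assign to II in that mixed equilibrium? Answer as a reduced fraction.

5/8

Player 2's mix q on I must make Player 1 indifferent between I and II.
Player 1's payoff from I: 9q + 6(1−q). From II: 4q + 9(1−q).
Set equal: 5q = 3(1−q) → q = 3/8.
Probability on II is 1 − 3/8 = 5/8.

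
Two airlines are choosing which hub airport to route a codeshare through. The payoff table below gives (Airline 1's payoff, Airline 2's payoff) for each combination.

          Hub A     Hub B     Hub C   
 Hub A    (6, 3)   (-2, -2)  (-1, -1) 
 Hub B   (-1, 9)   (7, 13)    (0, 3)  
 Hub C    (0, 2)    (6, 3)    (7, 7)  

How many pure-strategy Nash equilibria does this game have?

3

Both Hub A: Airline 1 gets 6 (best alternative 0); Airline 2 gets 3 (best alternative -1). Neither deviates — NE.
Both Hub B: Airline 1 gets 7 (best alternative 6); Airline 2 gets 13 (best alternative 9). Neither deviates — NE.
Both Hub C: Airline 1 gets 7 (best alternative 0); Airline 2 gets 7 (best alternative 3). Neither deviates — NE.
(Hub C, Hub A) is not a NE: Airline 1 would switch to Hub A (6 > 0).
No other cell survives both best-response checks, so there are 3 pure NE.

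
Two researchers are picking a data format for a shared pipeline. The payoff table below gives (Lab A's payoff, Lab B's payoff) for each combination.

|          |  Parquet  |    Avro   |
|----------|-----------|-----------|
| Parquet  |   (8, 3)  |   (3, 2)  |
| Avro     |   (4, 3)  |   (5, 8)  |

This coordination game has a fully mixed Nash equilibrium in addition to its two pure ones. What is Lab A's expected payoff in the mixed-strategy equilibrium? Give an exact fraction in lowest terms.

14/3

Lab B mixes with probability q on Parquet, chosen so Lab A is indifferent: 8q + 3(1−q) = 4q + 5(1−q) gives q = 1/3.
Lab A's expected payoff (from either row, since indifferent) is 8·1/3 + 3·2/3 = 14/3.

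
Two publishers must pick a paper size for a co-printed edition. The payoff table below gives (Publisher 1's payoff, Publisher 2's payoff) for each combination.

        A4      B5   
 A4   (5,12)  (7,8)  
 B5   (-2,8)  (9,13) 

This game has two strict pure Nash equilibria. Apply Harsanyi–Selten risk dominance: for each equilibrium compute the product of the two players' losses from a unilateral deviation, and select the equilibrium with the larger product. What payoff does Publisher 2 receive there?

12

At both A4: Publisher 1 loses 5 − (-2) = 7 by deviating; Publisher 2 loses 12 − 8 = 4. Product = 7·4 = 28.
At both B5: Publisher 1 loses 9 − 7 = 2 by deviating; Publisher 2 loses 13 − 8 = 5. Product = 2·5 = 10.
28 > 10, so both A4 is risk-dominant. Publisher 2's payoff there is 12.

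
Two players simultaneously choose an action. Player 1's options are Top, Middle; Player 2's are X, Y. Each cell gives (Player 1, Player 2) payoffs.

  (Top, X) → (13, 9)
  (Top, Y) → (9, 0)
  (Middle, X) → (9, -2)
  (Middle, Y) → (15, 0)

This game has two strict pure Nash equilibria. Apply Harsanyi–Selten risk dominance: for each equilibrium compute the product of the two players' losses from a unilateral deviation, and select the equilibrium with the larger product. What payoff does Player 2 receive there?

9

At (Top, X): Player 1 loses 13 − 9 = 4 by deviating; Player 2 loses 9 − 0 = 9. Product = 4·9 = 36.
At (Middle, Y): Player 1 loses 15 − 9 = 6 by deviating; Player 2 loses 0 − (-2) = 2. Product = 6·2 = 12.
36 > 12, so (Top, X) is risk-dominant. Player 2's payoff there is 9.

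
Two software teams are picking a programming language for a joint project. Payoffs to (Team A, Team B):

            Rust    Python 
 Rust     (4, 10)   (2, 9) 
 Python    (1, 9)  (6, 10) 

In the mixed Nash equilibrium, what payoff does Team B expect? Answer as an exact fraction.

19/2

Team A mixes with probability p on Rust, chosen so Team B is indifferent: 10p + 9(1−p) = 9p + 10(1−p) gives p = 1/2.
Team B's expected payoff is 10·1/2 + 9·1/2 = 19/2.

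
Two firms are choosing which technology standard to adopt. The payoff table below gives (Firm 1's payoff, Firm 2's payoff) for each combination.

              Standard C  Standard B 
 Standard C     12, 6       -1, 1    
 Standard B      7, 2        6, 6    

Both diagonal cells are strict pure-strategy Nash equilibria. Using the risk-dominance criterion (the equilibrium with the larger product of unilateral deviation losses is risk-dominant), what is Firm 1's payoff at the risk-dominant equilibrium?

At both Standard C: Firm 1 loses 12 − 7 = 5 by deviating; Firm 2 loses 6 − 1 = 5. Product = 5·5 = 25.
At both Standard B: Firm 1 loses 6 − (-1) = 7 by deviating; Firm 2 loses 6 − 2 = 4. Product = 7·4 = 28.
28 > 25, so both Standard B is risk-dominant. Firm 1's payoff there is 6.

6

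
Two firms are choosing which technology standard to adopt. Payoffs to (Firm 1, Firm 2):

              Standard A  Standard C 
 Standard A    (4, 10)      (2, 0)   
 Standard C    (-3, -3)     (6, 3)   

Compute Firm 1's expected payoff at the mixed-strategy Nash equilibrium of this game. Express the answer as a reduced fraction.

Firm 2 mixes with probability q on Standard A, chosen so Firm 1 is indifferent: 4q + 2(1−q) = (-3)q + 6(1−q) gives q = 4/11.
Firm 1's expected payoff (from either row, since indifferent) is 4·4/11 + 2·7/11 = 30/11.

30/11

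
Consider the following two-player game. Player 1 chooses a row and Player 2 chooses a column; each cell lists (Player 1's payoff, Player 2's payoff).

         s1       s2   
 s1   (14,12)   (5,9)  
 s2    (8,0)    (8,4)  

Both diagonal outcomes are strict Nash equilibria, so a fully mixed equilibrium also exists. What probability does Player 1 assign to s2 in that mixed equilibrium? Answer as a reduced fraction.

Player 1's mix p on s1 must make Player 2 indifferent between s1 and s2.
Player 2's payoff from s1: 12p + 0(1−p). From s2: 9p + 4(1−p).
Set equal: 3p = 4(1−p) → p = 4/7.
Probability on s2 is 1 − 4/7 = 3/7.

3/7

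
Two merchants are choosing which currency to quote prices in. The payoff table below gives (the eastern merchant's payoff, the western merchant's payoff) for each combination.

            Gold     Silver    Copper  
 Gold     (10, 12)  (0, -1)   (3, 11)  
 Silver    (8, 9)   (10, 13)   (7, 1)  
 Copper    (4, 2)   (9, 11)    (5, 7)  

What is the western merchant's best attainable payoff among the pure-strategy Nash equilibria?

Both Gold is a pure NE (the eastern merchant: 10 ≥ 8; the western merchant: 12 ≥ 11). The western merchant gets 12.
Both Silver is a pure NE (the eastern merchant: 10 ≥ 9; the western merchant: 13 ≥ 9). The western merchant gets 13.
Every other cell has a profitable deviation for at least one player. Highest of {12, 13} is 13.

13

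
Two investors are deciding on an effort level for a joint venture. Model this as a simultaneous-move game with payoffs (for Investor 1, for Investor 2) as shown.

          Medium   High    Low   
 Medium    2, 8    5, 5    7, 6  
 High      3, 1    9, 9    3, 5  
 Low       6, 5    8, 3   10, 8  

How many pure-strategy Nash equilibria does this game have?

2

Both High: Investor 1 gets 9 (best alternative 8); Investor 2 gets 9 (best alternative 5). Neither deviates — NE.
Both Low: Investor 1 gets 10 (best alternative 7); Investor 2 gets 8 (best alternative 5). Neither deviates — NE.
Both Medium is not a NE: Investor 1 would switch to Low (6 > 2).
No other cell survives both best-response checks, so there are 2 pure NE.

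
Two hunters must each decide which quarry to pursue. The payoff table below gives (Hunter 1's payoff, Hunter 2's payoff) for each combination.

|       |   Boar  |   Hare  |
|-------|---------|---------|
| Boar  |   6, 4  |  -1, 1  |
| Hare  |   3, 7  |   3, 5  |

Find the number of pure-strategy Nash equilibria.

1

Both Boar: Hunter 1 gets 6 (best alternative 3); Hunter 2 gets 4 (best alternative 1). Neither deviates — NE.
Both Hare is not a NE: Hunter 2 would switch to Boar (7 > 5).
No other cell survives both best-response checks, so there is 1 pure NE.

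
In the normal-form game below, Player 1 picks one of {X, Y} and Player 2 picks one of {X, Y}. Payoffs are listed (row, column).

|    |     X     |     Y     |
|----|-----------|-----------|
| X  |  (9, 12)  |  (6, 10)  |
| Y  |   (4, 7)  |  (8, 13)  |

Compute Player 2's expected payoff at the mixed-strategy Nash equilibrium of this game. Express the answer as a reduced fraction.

43/4

Player 1 mixes with probability p on X, chosen so Player 2 is indifferent: 12p + 7(1−p) = 10p + 13(1−p) gives p = 3/4.
Player 2's expected payoff is 12·3/4 + 7·1/4 = 43/4.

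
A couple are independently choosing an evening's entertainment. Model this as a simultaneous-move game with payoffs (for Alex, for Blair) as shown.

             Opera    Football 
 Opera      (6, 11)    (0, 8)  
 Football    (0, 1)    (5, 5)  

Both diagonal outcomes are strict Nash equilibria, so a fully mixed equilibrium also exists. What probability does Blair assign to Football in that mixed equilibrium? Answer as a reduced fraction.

Blair's mix q on Opera must make Alex indifferent between Opera and Football.
Alex's payoff from Opera: 6q + 0(1−q). From Football: 0q + 5(1−q).
Set equal: 6q = 5(1−q) → q = 5/11.
Probability on Football is 1 − 5/11 = 6/11.

6/11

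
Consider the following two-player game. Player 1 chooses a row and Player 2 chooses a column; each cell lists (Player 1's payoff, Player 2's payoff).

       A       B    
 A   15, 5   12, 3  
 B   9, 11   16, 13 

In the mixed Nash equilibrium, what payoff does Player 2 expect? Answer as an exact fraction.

8

Player 1 mixes with probability p on A, chosen so Player 2 is indifferent: 5p + 11(1−p) = 3p + 13(1−p) gives p = 1/2.
Player 2's expected payoff is 5·1/2 + 11·1/2 = 8.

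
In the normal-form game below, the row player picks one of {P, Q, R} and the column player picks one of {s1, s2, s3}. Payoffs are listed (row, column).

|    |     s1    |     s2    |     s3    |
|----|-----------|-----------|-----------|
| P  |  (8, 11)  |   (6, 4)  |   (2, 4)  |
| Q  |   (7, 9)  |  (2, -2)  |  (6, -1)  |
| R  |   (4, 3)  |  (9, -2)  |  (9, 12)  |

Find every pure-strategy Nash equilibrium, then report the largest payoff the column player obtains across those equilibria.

(P, s1) is a pure NE (the row player: 8 ≥ 7; the column player: 11 ≥ 4). The column player gets 11.
(R, s3) is a pure NE (the row player: 9 ≥ 6; the column player: 12 ≥ 3). The column player gets 12.
Every other cell has a profitable deviation for at least one player. Highest of {11, 12} is 12.

12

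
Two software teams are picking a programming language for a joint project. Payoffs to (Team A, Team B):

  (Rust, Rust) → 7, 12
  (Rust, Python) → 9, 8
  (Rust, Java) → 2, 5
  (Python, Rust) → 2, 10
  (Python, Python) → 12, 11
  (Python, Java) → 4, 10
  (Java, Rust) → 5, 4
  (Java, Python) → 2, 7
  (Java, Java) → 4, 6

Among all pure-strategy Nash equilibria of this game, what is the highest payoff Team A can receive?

12

Both Rust is a pure NE (Team A: 7 ≥ 5; Team B: 12 ≥ 8). Team A gets 7.
Both Python is a pure NE (Team A: 12 ≥ 9; Team B: 11 ≥ 10). Team A gets 12.
Every other cell has a profitable deviation for at least one player. Highest of {7, 12} is 12.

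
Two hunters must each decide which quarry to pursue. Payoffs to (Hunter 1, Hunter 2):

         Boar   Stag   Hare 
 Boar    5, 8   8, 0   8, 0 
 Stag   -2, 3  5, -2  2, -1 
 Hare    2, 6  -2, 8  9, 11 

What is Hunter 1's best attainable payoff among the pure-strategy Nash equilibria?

9

Both Boar is a pure NE (Hunter 1: 5 ≥ 2; Hunter 2: 8 ≥ 0). Hunter 1 gets 5.
Both Hare is a pure NE (Hunter 1: 9 ≥ 8; Hunter 2: 11 ≥ 8). Hunter 1 gets 9.
Every other cell has a profitable deviation for at least one player. Highest of {5, 9} is 9.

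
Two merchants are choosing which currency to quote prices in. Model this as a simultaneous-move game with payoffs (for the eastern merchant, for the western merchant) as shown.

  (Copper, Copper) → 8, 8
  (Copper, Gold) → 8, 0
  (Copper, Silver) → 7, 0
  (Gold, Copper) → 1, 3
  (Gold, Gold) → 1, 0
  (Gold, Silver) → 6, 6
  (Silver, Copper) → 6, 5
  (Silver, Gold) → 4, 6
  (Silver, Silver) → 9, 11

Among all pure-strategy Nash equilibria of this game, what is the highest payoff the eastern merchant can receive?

9

Both Copper is a pure NE (the eastern merchant: 8 ≥ 6; the western merchant: 8 ≥ 0). The eastern merchant gets 8.
Both Silver is a pure NE (the eastern merchant: 9 ≥ 7; the western merchant: 11 ≥ 6). The eastern merchant gets 9.
Every other cell has a profitable deviation for at least one player. Highest of {8, 9} is 9.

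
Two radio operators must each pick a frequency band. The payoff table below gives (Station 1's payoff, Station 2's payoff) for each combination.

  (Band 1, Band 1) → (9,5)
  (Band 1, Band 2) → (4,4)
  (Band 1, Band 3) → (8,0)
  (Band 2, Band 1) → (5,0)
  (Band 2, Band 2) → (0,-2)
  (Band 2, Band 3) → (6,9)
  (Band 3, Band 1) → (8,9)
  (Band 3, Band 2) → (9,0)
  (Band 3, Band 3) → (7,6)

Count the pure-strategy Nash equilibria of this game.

Both Band 1: Station 1 gets 9 (best alternative 8); Station 2 gets 5 (best alternative 4). Neither deviates — NE.
Both Band 3 is not a NE: Station 1 would switch to Band 1 (8 > 7).
No other cell survives both best-response checks, so there is 1 pure NE.

1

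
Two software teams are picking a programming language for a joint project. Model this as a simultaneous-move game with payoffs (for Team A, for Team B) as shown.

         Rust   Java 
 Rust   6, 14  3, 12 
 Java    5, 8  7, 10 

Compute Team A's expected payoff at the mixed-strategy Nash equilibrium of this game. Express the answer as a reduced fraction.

27/5

Team B mixes with probability q on Rust, chosen so Team A is indifferent: 6q + 3(1−q) = 5q + 7(1−q) gives q = 4/5.
Team A's expected payoff (from either row, since indifferent) is 6·4/5 + 3·1/5 = 27/5.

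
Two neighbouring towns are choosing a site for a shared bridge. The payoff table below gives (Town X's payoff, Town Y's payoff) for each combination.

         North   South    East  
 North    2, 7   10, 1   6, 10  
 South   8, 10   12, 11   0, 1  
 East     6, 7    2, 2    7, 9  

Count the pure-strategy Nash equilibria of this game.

2

Both South: Town X gets 12 (best alternative 10); Town Y gets 11 (best alternative 10). Neither deviates — NE.
Both East: Town X gets 7 (best alternative 6); Town Y gets 9 (best alternative 7). Neither deviates — NE.
Both North is not a NE: Town X would switch to South (8 > 2).
No other cell survives both best-response checks, so there are 2 pure NE.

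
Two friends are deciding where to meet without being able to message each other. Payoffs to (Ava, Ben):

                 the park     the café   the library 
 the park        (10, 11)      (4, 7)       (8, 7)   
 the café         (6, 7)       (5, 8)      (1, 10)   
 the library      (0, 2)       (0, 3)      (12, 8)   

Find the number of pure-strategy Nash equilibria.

Both the park: Ava gets 10 (best alternative 6); Ben gets 11 (best alternative 7). Neither deviates — NE.
Both the library: Ava gets 12 (best alternative 8); Ben gets 8 (best alternative 3). Neither deviates — NE.
Both the café is not a NE: Ben would switch to the library (10 > 8).
No other cell survives both best-response checks, so there are 2 pure NE.

2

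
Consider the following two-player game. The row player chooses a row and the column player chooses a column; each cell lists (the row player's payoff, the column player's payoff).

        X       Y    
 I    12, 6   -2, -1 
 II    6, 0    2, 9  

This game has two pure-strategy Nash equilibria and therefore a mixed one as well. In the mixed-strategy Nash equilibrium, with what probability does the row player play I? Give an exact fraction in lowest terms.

9/16

The row player's mix p on I must make the column player indifferent between X and Y.
The column player's payoff from X: 6p + 0(1−p). From Y: (-1)p + 9(1−p).
Set equal: 7p = 9(1−p) → p = 9/16.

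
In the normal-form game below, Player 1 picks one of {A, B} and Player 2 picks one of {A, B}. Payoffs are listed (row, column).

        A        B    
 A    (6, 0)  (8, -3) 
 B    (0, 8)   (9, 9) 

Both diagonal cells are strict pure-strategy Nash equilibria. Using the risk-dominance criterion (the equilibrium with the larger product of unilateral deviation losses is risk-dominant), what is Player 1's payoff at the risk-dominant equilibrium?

At both A: Player 1 loses 6 − 0 = 6 by deviating; Player 2 loses 0 − (-3) = 3. Product = 6·3 = 18.
At both B: Player 1 loses 9 − 8 = 1 by deviating; Player 2 loses 9 − 8 = 1. Product = 1·1 = 1.
18 > 1, so both A is risk-dominant. Player 1's payoff there is 6.

6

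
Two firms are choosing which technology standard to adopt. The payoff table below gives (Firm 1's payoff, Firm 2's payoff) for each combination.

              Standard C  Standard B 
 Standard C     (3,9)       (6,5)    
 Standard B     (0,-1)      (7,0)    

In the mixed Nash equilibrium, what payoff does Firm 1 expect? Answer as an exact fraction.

Firm 2 mixes with probability q on Standard C, chosen so Firm 1 is indifferent: 3q + 6(1−q) = 0q + 7(1−q) gives q = 1/4.
Firm 1's expected payoff (from either row, since indifferent) is 3·1/4 + 6·3/4 = 21/4.

21/4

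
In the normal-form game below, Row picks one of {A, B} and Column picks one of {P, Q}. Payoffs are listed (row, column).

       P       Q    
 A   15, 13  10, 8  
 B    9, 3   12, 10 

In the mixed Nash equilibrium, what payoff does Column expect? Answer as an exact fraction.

53/6

Row mixes with probability p on A, chosen so Column is indifferent: 13p + 3(1−p) = 8p + 10(1−p) gives p = 7/12.
Column's expected payoff is 13·7/12 + 3·5/12 = 53/6.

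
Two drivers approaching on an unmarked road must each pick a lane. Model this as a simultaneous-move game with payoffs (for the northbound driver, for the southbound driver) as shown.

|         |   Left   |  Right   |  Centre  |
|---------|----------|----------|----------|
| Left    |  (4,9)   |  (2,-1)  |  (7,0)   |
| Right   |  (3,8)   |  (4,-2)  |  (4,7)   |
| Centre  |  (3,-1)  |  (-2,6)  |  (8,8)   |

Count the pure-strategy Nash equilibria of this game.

2

Both Left: the northbound driver gets 4 (best alternative 3); the southbound driver gets 9 (best alternative 0). Neither deviates — NE.
Both Centre: the northbound driver gets 8 (best alternative 7); the southbound driver gets 8 (best alternative 6). Neither deviates — NE.
Both Right is not a NE: the southbound driver would switch to Left (8 > -2).
No other cell survives both best-response checks, so there are 2 pure NE.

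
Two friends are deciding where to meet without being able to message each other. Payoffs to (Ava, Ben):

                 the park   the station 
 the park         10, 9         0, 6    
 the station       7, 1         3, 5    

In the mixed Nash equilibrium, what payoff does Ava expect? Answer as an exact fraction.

Ben mixes with probability q on the park, chosen so Ava is indifferent: 10q + 0(1−q) = 7q + 3(1−q) gives q = 1/2.
Ava's expected payoff (from either row, since indifferent) is 10·1/2 + 0·1/2 = 5.

5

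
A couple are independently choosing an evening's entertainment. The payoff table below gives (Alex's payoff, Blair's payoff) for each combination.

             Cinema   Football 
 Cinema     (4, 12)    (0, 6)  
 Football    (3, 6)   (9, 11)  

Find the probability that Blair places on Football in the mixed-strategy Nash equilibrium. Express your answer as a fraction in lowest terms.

Blair's mix q on Cinema must make Alex indifferent between Cinema and Football.
Alex's payoff from Cinema: 4q + 0(1−q). From Football: 3q + 9(1−q).
Set equal: 1q = 9(1−q) → q = 9/10.
Probability on Football is 1 − 9/10 = 1/10.

1/10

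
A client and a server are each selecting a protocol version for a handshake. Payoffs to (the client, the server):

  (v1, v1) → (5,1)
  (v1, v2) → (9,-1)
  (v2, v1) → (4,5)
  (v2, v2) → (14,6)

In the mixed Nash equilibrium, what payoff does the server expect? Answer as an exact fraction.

The client mixes with probability p on v1, chosen so the server is indifferent: 1p + 5(1−p) = (-1)p + 6(1−p) gives p = 1/3.
The server's expected payoff is 1·1/3 + 5·2/3 = 11/3.

11/3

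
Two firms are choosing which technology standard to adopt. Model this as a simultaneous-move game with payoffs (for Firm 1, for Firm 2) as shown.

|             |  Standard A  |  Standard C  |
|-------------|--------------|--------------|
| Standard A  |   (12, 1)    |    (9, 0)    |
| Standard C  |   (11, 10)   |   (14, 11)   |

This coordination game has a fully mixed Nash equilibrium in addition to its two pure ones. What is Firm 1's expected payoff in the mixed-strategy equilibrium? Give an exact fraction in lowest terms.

23/2

Firm 2 mixes with probability q on Standard A, chosen so Firm 1 is indifferent: 12q + 9(1−q) = 11q + 14(1−q) gives q = 5/6.
Firm 1's expected payoff (from either row, since indifferent) is 12·5/6 + 9·1/6 = 23/2.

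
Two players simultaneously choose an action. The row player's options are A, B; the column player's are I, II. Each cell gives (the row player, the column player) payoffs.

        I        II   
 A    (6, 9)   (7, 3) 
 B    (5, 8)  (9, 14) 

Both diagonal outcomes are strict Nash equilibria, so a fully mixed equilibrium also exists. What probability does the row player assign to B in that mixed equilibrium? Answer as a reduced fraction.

1/2

The row player's mix p on A must make the column player indifferent between I and II.
The column player's payoff from I: 9p + 8(1−p). From II: 3p + 14(1−p).
Set equal: 6p = 6(1−p) → p = 6/12 = 1/2.
Probability on B is 1 − 1/2 = 1/2.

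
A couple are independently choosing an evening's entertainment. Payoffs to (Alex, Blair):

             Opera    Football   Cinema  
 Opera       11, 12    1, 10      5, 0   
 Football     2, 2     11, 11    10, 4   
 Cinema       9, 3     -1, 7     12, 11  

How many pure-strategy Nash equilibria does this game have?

3

Both Opera: Alex gets 11 (best alternative 9); Blair gets 12 (best alternative 10). Neither deviates — NE.
Both Football: Alex gets 11 (best alternative 1); Blair gets 11 (best alternative 4). Neither deviates — NE.
Both Cinema: Alex gets 12 (best alternative 10); Blair gets 11 (best alternative 7). Neither deviates — NE.
(Football, Cinema) is not a NE: Alex would switch to Cinema (12 > 10).
No other cell survives both best-response checks, so there are 3 pure NE.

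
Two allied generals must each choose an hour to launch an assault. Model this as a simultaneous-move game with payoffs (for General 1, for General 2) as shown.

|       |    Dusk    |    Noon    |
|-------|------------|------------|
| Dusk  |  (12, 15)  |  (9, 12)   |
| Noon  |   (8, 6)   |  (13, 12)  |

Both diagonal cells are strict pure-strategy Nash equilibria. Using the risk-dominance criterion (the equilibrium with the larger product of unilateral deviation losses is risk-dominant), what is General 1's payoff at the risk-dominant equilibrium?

At both Dusk: General 1 loses 12 − 8 = 4 by deviating; General 2 loses 15 − 12 = 3. Product = 4·3 = 12.
At both Noon: General 1 loses 13 − 9 = 4 by deviating; General 2 loses 12 − 6 = 6. Product = 4·6 = 24.
24 > 12, so both Noon is risk-dominant. General 1's payoff there is 13.

13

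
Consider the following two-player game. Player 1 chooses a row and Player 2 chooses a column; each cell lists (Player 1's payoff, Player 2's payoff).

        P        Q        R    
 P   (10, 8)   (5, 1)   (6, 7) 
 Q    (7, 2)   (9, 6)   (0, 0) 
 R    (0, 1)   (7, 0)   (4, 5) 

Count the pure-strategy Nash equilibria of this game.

2

Both P: Player 1 gets 10 (best alternative 7); Player 2 gets 8 (best alternative 7). Neither deviates — NE.
Both Q: Player 1 gets 9 (best alternative 7); Player 2 gets 6 (best alternative 2). Neither deviates — NE.
Both R is not a NE: Player 1 would switch to P (6 > 4).
No other cell survives both best-response checks, so there are 2 pure NE.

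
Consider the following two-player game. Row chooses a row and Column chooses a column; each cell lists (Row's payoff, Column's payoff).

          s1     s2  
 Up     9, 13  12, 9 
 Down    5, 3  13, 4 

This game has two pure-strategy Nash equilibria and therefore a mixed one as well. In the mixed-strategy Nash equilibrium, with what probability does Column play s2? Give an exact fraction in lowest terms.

4/5

Column's mix q on s1 must make Row indifferent between Up and Down.
Row's payoff from Up: 9q + 12(1−q). From Down: 5q + 13(1−q).
Set equal: 4q = 1(1−q) → q = 1/5.
Probability on s2 is 1 − 1/5 = 4/5.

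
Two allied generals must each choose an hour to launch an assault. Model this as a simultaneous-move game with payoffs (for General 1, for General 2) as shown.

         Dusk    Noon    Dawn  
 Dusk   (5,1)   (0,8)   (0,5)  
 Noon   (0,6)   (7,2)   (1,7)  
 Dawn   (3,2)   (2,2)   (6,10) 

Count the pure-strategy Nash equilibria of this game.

Both Dawn: General 1 gets 6 (best alternative 1); General 2 gets 10 (best alternative 2). Neither deviates — NE.
Both Dusk is not a NE: General 2 would switch to Noon (8 > 1).
No other cell survives both best-response checks, so there is 1 pure NE.

1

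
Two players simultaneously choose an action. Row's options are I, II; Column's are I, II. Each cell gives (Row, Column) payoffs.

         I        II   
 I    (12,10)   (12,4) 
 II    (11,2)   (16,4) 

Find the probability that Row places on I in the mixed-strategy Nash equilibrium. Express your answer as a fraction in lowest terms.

1/4

Row's mix p on I must make Column indifferent between I and II.
Column's payoff from I: 10p + 2(1−p). From II: 4p + 4(1−p).
Set equal: 6p = 2(1−p) → p = 2/8 = 1/4.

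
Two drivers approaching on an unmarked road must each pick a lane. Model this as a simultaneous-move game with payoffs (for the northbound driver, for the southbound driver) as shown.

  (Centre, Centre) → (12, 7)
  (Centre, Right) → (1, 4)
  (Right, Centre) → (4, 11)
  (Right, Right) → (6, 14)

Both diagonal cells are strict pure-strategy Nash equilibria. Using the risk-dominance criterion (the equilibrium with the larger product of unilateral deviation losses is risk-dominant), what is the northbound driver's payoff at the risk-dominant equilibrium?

At both Centre: the northbound driver loses 12 − 4 = 8 by deviating; the southbound driver loses 7 − 4 = 3. Product = 8·3 = 24.
At both Right: the northbound driver loses 6 − 1 = 5 by deviating; the southbound driver loses 14 − 11 = 3. Product = 5·3 = 15.
24 > 15, so both Centre is risk-dominant. The northbound driver's payoff there is 12.

12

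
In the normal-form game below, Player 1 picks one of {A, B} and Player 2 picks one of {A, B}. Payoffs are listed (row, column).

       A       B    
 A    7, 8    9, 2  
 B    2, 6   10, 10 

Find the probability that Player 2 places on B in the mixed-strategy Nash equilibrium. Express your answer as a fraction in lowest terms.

Player 2's mix q on A must make Player 1 indifferent between A and B.
Player 1's payoff from A: 7q + 9(1−q). From B: 2q + 10(1−q).
Set equal: 5q = 1(1−q) → q = 1/6.
Probability on B is 1 − 1/6 = 5/6.

5/6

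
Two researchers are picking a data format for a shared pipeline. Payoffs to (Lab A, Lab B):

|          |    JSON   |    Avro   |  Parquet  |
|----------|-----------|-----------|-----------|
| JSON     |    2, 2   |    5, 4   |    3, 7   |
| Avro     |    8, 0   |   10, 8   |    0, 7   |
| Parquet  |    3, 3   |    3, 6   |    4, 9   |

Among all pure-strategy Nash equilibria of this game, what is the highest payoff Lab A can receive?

10

Both Avro is a pure NE (Lab A: 10 ≥ 5; Lab B: 8 ≥ 7). Lab A gets 10.
Both Parquet is a pure NE (Lab A: 4 ≥ 3; Lab B: 9 ≥ 6). Lab A gets 4.
Every other cell has a profitable deviation for at least one player. Highest of {10, 4} is 10.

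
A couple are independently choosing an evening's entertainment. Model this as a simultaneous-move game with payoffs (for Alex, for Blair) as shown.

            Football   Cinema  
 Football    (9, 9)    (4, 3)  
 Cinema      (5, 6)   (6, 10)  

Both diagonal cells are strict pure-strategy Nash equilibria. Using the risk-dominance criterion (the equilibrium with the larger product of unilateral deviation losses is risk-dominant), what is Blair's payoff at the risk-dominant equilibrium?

9

At both Football: Alex loses 9 − 5 = 4 by deviating; Blair loses 9 − 3 = 6. Product = 4·6 = 24.
At both Cinema: Alex loses 6 − 4 = 2 by deviating; Blair loses 10 − 6 = 4. Product = 2·4 = 8.
24 > 8, so both Football is risk-dominant. Blair's payoff there is 9.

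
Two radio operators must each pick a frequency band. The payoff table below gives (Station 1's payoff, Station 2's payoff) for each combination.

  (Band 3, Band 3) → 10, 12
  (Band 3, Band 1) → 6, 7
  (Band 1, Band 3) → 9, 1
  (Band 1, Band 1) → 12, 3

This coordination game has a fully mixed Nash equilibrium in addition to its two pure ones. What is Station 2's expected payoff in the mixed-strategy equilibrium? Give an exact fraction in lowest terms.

Station 1 mixes with probability p on Band 3, chosen so Station 2 is indifferent: 12p + 1(1−p) = 7p + 3(1−p) gives p = 2/7.
Station 2's expected payoff is 12·2/7 + 1·5/7 = 29/7.

29/7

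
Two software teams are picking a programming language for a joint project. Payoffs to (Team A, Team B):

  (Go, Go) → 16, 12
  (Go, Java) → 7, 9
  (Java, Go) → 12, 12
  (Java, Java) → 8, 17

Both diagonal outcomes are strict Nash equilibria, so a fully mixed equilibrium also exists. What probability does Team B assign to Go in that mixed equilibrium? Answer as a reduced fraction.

1/5

Team B's mix q on Go must make Team A indifferent between Go and Java.
Team A's payoff from Go: 16q + 7(1−q). From Java: 12q + 8(1−q).
Set equal: 4q = 1(1−q) → q = 1/5.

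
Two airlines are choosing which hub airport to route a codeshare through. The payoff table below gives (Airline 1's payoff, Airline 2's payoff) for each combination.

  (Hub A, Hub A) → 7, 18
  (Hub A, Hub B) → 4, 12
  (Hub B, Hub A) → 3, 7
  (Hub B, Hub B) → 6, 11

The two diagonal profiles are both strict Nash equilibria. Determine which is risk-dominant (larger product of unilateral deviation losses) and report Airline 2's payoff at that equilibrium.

18

At both Hub A: Airline 1 loses 7 − 3 = 4 by deviating; Airline 2 loses 18 − 12 = 6. Product = 4·6 = 24.
At both Hub B: Airline 1 loses 6 − 4 = 2 by deviating; Airline 2 loses 11 − 7 = 4. Product = 2·4 = 8.
24 > 8, so both Hub A is risk-dominant. Airline 2's payoff there is 18.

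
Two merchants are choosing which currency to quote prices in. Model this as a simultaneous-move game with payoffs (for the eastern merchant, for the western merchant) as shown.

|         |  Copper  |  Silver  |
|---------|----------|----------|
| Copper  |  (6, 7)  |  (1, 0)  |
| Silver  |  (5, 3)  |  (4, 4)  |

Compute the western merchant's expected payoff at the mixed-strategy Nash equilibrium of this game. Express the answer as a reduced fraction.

7/2

The eastern merchant mixes with probability p on Copper, chosen so the western merchant is indifferent: 7p + 3(1−p) = 0p + 4(1−p) gives p = 1/8.
The western merchant's expected payoff is 7·1/8 + 3·7/8 = 7/2.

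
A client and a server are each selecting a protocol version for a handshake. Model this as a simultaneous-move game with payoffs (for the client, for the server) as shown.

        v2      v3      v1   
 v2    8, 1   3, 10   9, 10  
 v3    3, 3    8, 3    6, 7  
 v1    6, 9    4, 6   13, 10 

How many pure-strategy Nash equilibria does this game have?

Both v1: the client gets 13 (best alternative 9); the server gets 10 (best alternative 9). Neither deviates — NE.
Both v2 is not a NE: the server would switch to v3 (10 > 1).
No other cell survives both best-response checks, so there is 1 pure NE.

1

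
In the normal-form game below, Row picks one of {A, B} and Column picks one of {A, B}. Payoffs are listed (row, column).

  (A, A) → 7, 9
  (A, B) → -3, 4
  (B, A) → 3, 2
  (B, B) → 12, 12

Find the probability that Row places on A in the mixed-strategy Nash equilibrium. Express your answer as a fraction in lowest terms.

2/3

Row's mix p on A must make Column indifferent between A and B.
Column's payoff from A: 9p + 2(1−p). From B: 4p + 12(1−p).
Set equal: 5p = 10(1−p) → p = 10/15 = 2/3.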